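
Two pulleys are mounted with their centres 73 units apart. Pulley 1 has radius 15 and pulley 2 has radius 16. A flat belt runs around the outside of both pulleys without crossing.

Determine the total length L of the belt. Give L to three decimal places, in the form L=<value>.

open belt: β = asin((r2−r1)/C) = asin(1/73) = 0.7849°
wrap1 = π − 2β = 178.4302°
wrap2 = π + 2β = 181.5698°
tangent length = C·cosβ = 72.9932
L = r1·wrap1 + r2·wrap2 + 2·C·cosβ = 15·3.1142 + 16·3.1690 + 2·72.9932 = 243.4031

L=243.403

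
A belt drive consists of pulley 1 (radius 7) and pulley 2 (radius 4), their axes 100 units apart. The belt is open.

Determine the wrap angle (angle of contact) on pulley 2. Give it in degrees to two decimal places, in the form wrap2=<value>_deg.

open belt: β = asin((r2−r1)/C) = asin(-3/100) = -1.7191°
wrap1 = π − 2β = 183.4383°
wrap2 = π + 2β = 176.5617°

wrap2=176.56_deg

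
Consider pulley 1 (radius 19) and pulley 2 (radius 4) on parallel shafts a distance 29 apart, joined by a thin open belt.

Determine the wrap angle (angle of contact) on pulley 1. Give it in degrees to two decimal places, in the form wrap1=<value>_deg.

open belt: β = asin((r2−r1)/C) = asin(-15/29) = -31.1474°
wrap1 = π − 2β = 242.2948°
wrap2 = π + 2β = 117.7052°

wrap1=242.29_deg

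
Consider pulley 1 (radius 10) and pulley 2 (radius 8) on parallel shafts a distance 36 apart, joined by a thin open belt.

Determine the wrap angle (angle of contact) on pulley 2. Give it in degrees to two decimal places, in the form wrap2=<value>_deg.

wrap2=173.63_deg

open belt: β = asin((r2−r1)/C) = asin(-2/36) = -3.1847°
wrap1 = π − 2β = 186.3695°
wrap2 = π + 2β = 173.6305°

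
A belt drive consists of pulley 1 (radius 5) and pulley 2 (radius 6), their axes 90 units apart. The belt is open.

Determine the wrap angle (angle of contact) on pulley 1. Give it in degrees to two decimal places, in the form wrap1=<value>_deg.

wrap1=178.73_deg

open belt: β = asin((r2−r1)/C) = asin(1/90) = 0.6366°
wrap1 = π − 2β = 178.7267°
wrap2 = π + 2β = 181.2733°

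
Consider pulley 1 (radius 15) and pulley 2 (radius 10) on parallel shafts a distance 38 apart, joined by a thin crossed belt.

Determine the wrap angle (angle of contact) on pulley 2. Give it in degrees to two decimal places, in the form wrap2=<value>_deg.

crossed belt: β = asin((r1+r2)/C) = asin(25/38) = 41.1395°
wrap1 = wrap2 = π + 2β = 262.2790°

wrap2=262.28_deg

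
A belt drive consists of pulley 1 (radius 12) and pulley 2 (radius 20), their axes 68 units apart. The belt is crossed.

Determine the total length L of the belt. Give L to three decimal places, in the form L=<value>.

L=251.888

crossed belt: β = asin((r1+r2)/C) = asin(32/68) = 28.0725°
wrap1 = wrap2 = π + 2β = 236.1450°
tangent length = C·cosβ = 60.0000
L = (r1+r2)·wrap + 2·C·cosβ = 32·4.1215 + 2·60.0000 = 251.8882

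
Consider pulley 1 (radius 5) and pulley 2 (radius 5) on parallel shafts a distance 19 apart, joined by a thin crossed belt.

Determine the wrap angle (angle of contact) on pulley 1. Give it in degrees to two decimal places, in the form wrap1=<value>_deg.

crossed belt: β = asin((r1+r2)/C) = asin(10/19) = 31.7569°
wrap1 = wrap2 = π + 2β = 243.5137°

wrap1=243.51_deg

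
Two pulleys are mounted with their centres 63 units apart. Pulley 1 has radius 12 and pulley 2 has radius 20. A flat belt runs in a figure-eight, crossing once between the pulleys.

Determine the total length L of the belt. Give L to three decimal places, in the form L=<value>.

L=243.165

crossed belt: β = asin((r1+r2)/C) = asin(32/63) = 30.5265°
wrap1 = wrap2 = π + 2β = 241.0530°
tangent length = C·cosβ = 54.2679
L = (r1+r2)·wrap + 2·C·cosβ = 32·4.2072 + 2·54.2679 = 243.1651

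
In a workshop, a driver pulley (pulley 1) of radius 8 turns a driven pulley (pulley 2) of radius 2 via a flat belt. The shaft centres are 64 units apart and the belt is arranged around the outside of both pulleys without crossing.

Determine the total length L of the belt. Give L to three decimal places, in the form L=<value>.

open belt: β = asin((r2−r1)/C) = asin(-6/64) = -5.3794°
wrap1 = π − 2β = 190.7588°
wrap2 = π + 2β = 169.2412°
tangent length = C·cosβ = 63.7181
L = r1·wrap1 + r2·wrap2 + 2·C·cosβ = 8·3.3294 + 2·2.9538 + 2·63.7181 = 159.9788

L=159.979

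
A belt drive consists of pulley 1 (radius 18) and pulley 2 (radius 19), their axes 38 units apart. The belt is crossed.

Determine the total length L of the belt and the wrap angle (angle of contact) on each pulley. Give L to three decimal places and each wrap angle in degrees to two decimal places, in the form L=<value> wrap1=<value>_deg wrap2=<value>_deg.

L=232.784 wrap1=333.65_deg wrap2=333.65_deg

crossed belt: β = asin((r1+r2)/C) = asin(37/38) = 76.8264°
wrap1 = wrap2 = π + 2β = 333.6529°
tangent length = C·cosβ = 8.6603
L = (r1+r2)·wrap + 2·C·cosβ = 37·5.8233 + 2·8.6603 = 232.7841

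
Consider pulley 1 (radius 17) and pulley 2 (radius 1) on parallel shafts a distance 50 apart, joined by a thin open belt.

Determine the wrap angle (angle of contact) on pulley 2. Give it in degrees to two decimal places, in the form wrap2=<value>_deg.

open belt: β = asin((r2−r1)/C) = asin(-16/50) = -18.6629°
wrap1 = π − 2β = 217.3258°
wrap2 = π + 2β = 142.6742°

wrap2=142.67_deg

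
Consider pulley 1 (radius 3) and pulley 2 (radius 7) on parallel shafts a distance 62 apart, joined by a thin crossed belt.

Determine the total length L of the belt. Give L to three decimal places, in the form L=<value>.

L=157.032

crossed belt: β = asin((r1+r2)/C) = asin(10/62) = 9.2818°
wrap1 = wrap2 = π + 2β = 198.5636°
tangent length = C·cosβ = 61.1882
L = (r1+r2)·wrap + 2·C·cosβ = 10·3.4656 + 2·61.1882 = 157.0324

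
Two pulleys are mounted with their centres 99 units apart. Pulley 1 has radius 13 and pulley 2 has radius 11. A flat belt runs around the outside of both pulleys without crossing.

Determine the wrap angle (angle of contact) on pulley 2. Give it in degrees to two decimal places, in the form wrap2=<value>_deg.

wrap2=177.68_deg

open belt: β = asin((r2−r1)/C) = asin(-2/99) = -1.1576°
wrap1 = π − 2β = 182.3151°
wrap2 = π + 2β = 177.6849°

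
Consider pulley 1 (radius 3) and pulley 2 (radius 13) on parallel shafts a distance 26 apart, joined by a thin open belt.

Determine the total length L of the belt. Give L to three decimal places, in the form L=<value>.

L=106.161

open belt: β = asin((r2−r1)/C) = asin(10/26) = 22.6199°
wrap1 = π − 2β = 134.7603°
wrap2 = π + 2β = 225.2397°
tangent length = C·cosβ = 24.0000
L = r1·wrap1 + r2·wrap2 + 2·C·cosβ = 3·2.3520 + 13·3.9312 + 2·24.0000 = 106.1613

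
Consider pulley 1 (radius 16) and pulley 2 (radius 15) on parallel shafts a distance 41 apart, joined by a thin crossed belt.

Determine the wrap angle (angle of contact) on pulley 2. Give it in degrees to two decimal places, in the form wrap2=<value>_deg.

wrap2=278.24_deg

crossed belt: β = asin((r1+r2)/C) = asin(31/41) = 49.1214°
wrap1 = wrap2 = π + 2β = 278.2427°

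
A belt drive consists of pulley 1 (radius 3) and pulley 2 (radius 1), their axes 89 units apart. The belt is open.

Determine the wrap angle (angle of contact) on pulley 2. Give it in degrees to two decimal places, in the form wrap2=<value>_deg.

open belt: β = asin((r2−r1)/C) = asin(-2/89) = -1.2877°
wrap1 = π − 2β = 182.5753°
wrap2 = π + 2β = 177.4247°

wrap2=177.42_deg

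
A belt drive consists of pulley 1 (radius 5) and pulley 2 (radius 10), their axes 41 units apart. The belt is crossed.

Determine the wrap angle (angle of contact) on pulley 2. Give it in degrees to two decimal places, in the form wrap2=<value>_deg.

wrap2=222.92_deg

crossed belt: β = asin((r1+r2)/C) = asin(15/41) = 21.4601°
wrap1 = wrap2 = π + 2β = 222.9203°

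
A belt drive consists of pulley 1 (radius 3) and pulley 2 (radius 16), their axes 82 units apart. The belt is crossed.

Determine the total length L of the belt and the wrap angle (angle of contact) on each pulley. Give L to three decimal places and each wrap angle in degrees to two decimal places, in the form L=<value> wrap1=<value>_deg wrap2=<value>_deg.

crossed belt: β = asin((r1+r2)/C) = asin(19/82) = 13.3976°
wrap1 = wrap2 = π + 2β = 206.7952°
tangent length = C·cosβ = 79.7684
L = (r1+r2)·wrap + 2·C·cosβ = 19·3.6093 + 2·79.7684 = 228.1127

L=228.113 wrap1=206.80_deg wrap2=206.80_deg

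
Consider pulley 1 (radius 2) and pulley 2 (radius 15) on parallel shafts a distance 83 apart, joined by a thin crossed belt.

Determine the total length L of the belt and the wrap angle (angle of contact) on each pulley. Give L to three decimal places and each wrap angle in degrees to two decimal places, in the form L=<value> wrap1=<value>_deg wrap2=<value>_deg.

crossed belt: β = asin((r1+r2)/C) = asin(17/83) = 11.8189°
wrap1 = wrap2 = π + 2β = 203.6378°
tangent length = C·cosβ = 81.2404
L = (r1+r2)·wrap + 2·C·cosβ = 17·3.5542 + 2·81.2404 = 222.9013

L=222.901 wrap1=203.64_deg wrap2=203.64_deg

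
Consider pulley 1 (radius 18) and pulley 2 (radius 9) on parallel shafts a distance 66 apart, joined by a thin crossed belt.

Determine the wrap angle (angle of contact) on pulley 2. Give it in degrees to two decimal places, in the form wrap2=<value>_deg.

wrap2=228.30_deg

crossed belt: β = asin((r1+r2)/C) = asin(27/66) = 24.1477°
wrap1 = wrap2 = π + 2β = 228.2955°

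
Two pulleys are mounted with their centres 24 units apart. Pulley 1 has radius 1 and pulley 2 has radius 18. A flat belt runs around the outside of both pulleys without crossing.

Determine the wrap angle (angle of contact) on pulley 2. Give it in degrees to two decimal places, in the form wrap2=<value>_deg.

open belt: β = asin((r2−r1)/C) = asin(17/24) = 45.0995°
wrap1 = π − 2β = 89.8011°
wrap2 = π + 2β = 270.1989°

wrap2=270.20_deg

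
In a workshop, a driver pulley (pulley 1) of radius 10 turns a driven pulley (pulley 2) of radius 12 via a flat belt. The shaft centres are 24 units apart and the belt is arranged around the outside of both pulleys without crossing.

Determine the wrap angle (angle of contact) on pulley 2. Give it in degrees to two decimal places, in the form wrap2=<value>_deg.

open belt: β = asin((r2−r1)/C) = asin(2/24) = 4.7802°
wrap1 = π − 2β = 170.4396°
wrap2 = π + 2β = 189.5604°

wrap2=189.56_deg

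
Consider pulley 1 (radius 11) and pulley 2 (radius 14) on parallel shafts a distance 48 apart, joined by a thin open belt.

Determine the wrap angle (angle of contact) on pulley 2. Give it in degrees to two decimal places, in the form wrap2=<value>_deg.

wrap2=187.17_deg

open belt: β = asin((r2−r1)/C) = asin(3/48) = 3.5833°
wrap1 = π − 2β = 172.8334°
wrap2 = π + 2β = 187.1666°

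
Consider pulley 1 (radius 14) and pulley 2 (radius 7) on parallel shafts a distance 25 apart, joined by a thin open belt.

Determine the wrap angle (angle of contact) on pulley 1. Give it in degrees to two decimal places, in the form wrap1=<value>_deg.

wrap1=212.52_deg

open belt: β = asin((r2−r1)/C) = asin(-7/25) = -16.2602°
wrap1 = π − 2β = 212.5204°
wrap2 = π + 2β = 147.4796°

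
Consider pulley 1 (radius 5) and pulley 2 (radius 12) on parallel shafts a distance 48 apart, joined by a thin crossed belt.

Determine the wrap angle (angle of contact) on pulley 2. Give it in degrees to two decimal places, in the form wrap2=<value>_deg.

crossed belt: β = asin((r1+r2)/C) = asin(17/48) = 20.7424°
wrap1 = wrap2 = π + 2β = 221.4848°

wrap2=221.48_deg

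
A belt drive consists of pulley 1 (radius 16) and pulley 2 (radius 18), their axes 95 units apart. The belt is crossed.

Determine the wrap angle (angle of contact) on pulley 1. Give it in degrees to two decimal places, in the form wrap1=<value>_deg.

wrap1=221.94_deg

crossed belt: β = asin((r1+r2)/C) = asin(34/95) = 20.9710°
wrap1 = wrap2 = π + 2β = 221.9419°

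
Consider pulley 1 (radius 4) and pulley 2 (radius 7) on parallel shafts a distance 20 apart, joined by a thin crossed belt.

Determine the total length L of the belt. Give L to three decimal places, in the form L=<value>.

L=80.776

crossed belt: β = asin((r1+r2)/C) = asin(11/20) = 33.3670°
wrap1 = wrap2 = π + 2β = 246.7340°
tangent length = C·cosβ = 16.7033
L = (r1+r2)·wrap + 2·C·cosβ = 11·4.3063 + 2·16.7033 = 80.7761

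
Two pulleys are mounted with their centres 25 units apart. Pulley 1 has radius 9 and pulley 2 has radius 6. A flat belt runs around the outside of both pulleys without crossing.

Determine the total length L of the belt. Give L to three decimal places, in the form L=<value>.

L=97.484

open belt: β = asin((r2−r1)/C) = asin(-3/25) = -6.8921°
wrap1 = π − 2β = 193.7842°
wrap2 = π + 2β = 166.2158°
tangent length = C·cosβ = 24.8193
L = r1·wrap1 + r2·wrap2 + 2·C·cosβ = 9·3.3822 + 6·2.9010 + 2·24.8193 = 97.4843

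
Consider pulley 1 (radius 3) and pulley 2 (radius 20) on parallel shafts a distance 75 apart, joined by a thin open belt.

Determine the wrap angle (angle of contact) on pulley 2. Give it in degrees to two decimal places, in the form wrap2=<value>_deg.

wrap2=206.20_deg

open belt: β = asin((r2−r1)/C) = asin(17/75) = 13.1009°
wrap1 = π − 2β = 153.7982°
wrap2 = π + 2β = 206.2018°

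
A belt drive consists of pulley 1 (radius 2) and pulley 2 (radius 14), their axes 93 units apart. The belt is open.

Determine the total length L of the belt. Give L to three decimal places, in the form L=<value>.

open belt: β = asin((r2−r1)/C) = asin(12/93) = 7.4137°
wrap1 = π − 2β = 165.1727°
wrap2 = π + 2β = 194.8273°
tangent length = C·cosβ = 92.2226
L = r1·wrap1 + r2·wrap2 + 2·C·cosβ = 2·2.8828 + 14·3.4004 + 2·92.2226 = 237.8160

L=237.816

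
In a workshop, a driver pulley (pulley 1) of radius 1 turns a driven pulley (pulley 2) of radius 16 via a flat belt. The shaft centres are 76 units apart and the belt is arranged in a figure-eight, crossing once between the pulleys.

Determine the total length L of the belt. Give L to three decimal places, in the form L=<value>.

L=209.226

crossed belt: β = asin((r1+r2)/C) = asin(17/76) = 12.9255°
wrap1 = wrap2 = π + 2β = 205.8510°
tangent length = C·cosβ = 74.0743
L = (r1+r2)·wrap + 2·C·cosβ = 17·3.5928 + 2·74.0743 = 209.2258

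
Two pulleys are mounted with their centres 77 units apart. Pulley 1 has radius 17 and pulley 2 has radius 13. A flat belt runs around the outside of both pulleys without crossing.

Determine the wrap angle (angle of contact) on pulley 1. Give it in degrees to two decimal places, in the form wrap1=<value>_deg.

wrap1=185.96_deg

open belt: β = asin((r2−r1)/C) = asin(-4/77) = -2.9777°
wrap1 = π − 2β = 185.9555°
wrap2 = π + 2β = 174.0445°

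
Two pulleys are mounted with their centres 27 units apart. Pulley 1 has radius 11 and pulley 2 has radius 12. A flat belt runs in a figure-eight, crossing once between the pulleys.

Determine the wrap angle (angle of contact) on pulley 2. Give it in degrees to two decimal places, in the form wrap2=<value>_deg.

crossed belt: β = asin((r1+r2)/C) = asin(23/27) = 58.4137°
wrap1 = wrap2 = π + 2β = 296.8273°

wrap2=296.83_deg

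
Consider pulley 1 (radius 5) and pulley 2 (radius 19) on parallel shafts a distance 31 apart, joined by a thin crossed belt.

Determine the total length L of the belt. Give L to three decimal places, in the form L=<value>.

L=157.142

crossed belt: β = asin((r1+r2)/C) = asin(24/31) = 50.7320°
wrap1 = wrap2 = π + 2β = 281.4639°
tangent length = C·cosβ = 19.6214
L = (r1+r2)·wrap + 2·C·cosβ = 24·4.9125 + 2·19.6214 = 157.1422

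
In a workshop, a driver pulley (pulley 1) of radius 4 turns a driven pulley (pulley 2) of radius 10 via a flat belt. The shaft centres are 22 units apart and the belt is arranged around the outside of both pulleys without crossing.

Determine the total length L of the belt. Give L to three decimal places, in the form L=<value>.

open belt: β = asin((r2−r1)/C) = asin(6/22) = 15.8266°
wrap1 = π − 2β = 148.3468°
wrap2 = π + 2β = 211.6532°
tangent length = C·cosβ = 21.1660
L = r1·wrap1 + r2·wrap2 + 2·C·cosβ = 4·2.5891 + 10·3.6940 + 2·21.1660 = 89.6290

L=89.629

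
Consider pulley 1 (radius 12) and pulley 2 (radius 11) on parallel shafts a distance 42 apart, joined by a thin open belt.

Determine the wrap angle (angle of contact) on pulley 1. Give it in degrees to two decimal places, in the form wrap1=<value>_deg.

wrap1=182.73_deg

open belt: β = asin((r2−r1)/C) = asin(-1/42) = -1.3643°
wrap1 = π − 2β = 182.7286°
wrap2 = π + 2β = 177.2714°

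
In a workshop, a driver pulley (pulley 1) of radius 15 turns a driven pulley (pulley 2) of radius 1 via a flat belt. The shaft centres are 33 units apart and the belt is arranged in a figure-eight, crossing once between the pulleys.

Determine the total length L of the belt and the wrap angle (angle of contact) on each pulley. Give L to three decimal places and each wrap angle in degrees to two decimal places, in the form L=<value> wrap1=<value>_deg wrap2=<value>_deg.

L=124.187 wrap1=238.01_deg wrap2=238.01_deg

crossed belt: β = asin((r1+r2)/C) = asin(16/33) = 29.0025°
wrap1 = wrap2 = π + 2β = 238.0051°
tangent length = C·cosβ = 28.8617
L = (r1+r2)·wrap + 2·C·cosβ = 16·4.1540 + 2·28.8617 = 124.1870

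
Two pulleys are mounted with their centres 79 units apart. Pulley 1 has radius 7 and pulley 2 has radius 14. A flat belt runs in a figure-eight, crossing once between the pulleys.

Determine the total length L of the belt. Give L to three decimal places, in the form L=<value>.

L=229.589

crossed belt: β = asin((r1+r2)/C) = asin(21/79) = 15.4158°
wrap1 = wrap2 = π + 2β = 210.8317°
tangent length = C·cosβ = 76.1577
L = (r1+r2)·wrap + 2·C·cosβ = 21·3.6797 + 2·76.1577 = 229.5893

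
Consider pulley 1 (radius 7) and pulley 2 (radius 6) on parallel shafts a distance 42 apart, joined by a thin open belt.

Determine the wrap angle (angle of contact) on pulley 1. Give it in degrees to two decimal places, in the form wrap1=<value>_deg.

wrap1=182.73_deg

open belt: β = asin((r2−r1)/C) = asin(-1/42) = -1.3643°
wrap1 = π − 2β = 182.7286°
wrap2 = π + 2β = 177.2714°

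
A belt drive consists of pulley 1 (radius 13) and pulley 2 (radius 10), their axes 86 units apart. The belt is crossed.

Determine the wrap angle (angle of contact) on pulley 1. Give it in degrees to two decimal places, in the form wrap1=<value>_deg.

wrap1=211.02_deg

crossed belt: β = asin((r1+r2)/C) = asin(23/86) = 15.5121°
wrap1 = wrap2 = π + 2β = 211.0242°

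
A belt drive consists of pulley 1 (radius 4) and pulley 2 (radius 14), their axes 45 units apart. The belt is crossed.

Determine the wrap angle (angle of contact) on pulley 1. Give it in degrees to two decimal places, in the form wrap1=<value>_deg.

crossed belt: β = asin((r1+r2)/C) = asin(18/45) = 23.5782°
wrap1 = wrap2 = π + 2β = 227.1564°

wrap1=227.16_deg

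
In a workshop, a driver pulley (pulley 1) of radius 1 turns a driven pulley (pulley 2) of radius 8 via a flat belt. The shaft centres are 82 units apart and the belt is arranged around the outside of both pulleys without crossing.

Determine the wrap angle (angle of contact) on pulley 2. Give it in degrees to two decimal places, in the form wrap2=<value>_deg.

open belt: β = asin((r2−r1)/C) = asin(7/82) = 4.8971°
wrap1 = π − 2β = 170.2059°
wrap2 = π + 2β = 189.7941°

wrap2=189.79_deg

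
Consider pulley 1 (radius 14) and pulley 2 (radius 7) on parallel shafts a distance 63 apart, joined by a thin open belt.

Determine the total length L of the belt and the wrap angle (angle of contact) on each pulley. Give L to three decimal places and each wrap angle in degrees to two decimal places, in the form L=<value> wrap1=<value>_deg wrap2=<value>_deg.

open belt: β = asin((r2−r1)/C) = asin(-7/63) = -6.3794°
wrap1 = π − 2β = 192.7587°
wrap2 = π + 2β = 167.2413°
tangent length = C·cosβ = 62.6099
L = r1·wrap1 + r2·wrap2 + 2·C·cosβ = 14·3.3643 + 7·2.9189 + 2·62.6099 = 192.7520

L=192.752 wrap1=192.76_deg wrap2=167.24_deg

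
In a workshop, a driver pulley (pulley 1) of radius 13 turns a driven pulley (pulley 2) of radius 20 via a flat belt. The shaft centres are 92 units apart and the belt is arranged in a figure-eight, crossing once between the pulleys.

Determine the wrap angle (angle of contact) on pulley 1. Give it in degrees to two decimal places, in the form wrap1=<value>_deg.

crossed belt: β = asin((r1+r2)/C) = asin(33/92) = 21.0201°
wrap1 = wrap2 = π + 2β = 222.0402°

wrap1=222.04_deg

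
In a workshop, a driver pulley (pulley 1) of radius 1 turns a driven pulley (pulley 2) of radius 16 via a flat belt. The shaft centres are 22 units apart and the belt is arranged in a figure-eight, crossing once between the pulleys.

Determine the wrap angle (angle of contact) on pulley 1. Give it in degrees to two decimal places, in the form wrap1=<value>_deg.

crossed belt: β = asin((r1+r2)/C) = asin(17/22) = 50.5994°
wrap1 = wrap2 = π + 2β = 281.1989°

wrap1=281.20_deg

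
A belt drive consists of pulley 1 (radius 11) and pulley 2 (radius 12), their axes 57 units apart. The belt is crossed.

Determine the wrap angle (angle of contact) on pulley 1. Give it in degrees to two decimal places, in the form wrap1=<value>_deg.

wrap1=227.60_deg

crossed belt: β = asin((r1+r2)/C) = asin(23/57) = 23.7977°
wrap1 = wrap2 = π + 2β = 227.5954°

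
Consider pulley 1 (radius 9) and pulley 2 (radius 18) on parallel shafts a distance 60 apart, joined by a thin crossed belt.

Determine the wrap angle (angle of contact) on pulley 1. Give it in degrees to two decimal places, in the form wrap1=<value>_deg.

wrap1=233.49_deg

crossed belt: β = asin((r1+r2)/C) = asin(27/60) = 26.7437°
wrap1 = wrap2 = π + 2β = 233.4874°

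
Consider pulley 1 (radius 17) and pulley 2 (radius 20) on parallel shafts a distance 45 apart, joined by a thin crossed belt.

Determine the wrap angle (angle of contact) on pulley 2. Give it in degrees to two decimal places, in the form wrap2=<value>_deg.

wrap2=290.62_deg

crossed belt: β = asin((r1+r2)/C) = asin(37/45) = 55.3079°
wrap1 = wrap2 = π + 2β = 290.6157°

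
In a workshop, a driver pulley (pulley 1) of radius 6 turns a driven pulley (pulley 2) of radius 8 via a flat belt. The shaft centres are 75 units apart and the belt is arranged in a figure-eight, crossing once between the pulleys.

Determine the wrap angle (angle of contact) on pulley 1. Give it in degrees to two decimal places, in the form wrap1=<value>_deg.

crossed belt: β = asin((r1+r2)/C) = asin(14/75) = 10.7583°
wrap1 = wrap2 = π + 2β = 201.5166°

wrap1=201.52_deg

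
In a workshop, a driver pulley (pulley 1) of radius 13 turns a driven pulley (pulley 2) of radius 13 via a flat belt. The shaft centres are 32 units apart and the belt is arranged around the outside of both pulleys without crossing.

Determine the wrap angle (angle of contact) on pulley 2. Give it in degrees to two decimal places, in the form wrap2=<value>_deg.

wrap2=180.00_deg

open belt: β = asin((r2−r1)/C) = asin(0/32) = 0.0000°
wrap1 = π − 2β = 180.0000°
wrap2 = π + 2β = 180.0000°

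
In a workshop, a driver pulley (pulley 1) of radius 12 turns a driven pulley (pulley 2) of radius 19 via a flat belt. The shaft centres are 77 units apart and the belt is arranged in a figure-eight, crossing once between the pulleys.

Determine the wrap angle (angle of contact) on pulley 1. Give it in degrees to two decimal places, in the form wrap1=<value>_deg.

crossed belt: β = asin((r1+r2)/C) = asin(31/77) = 23.7407°
wrap1 = wrap2 = π + 2β = 227.4813°

wrap1=227.48_deg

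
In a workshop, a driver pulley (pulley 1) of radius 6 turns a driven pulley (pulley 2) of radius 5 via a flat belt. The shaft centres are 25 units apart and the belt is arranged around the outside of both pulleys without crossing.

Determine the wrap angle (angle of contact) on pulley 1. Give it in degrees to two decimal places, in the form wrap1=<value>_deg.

wrap1=184.58_deg

open belt: β = asin((r2−r1)/C) = asin(-1/25) = -2.2924°
wrap1 = π − 2β = 184.5849°
wrap2 = π + 2β = 175.4151°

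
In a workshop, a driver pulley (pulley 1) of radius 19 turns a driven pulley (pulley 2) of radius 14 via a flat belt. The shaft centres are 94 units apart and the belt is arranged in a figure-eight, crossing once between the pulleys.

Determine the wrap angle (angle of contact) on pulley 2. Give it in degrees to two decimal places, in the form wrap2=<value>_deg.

crossed belt: β = asin((r1+r2)/C) = asin(33/94) = 20.5524°
wrap1 = wrap2 = π + 2β = 221.1048°

wrap2=221.10_deg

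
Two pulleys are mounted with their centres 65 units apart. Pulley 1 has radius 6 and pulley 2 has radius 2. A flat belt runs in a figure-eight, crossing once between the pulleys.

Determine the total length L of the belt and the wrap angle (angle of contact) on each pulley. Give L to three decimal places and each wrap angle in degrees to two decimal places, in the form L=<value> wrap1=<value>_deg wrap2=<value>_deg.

L=156.119 wrap1=194.14_deg wrap2=194.14_deg

crossed belt: β = asin((r1+r2)/C) = asin(8/65) = 7.0697°
wrap1 = wrap2 = π + 2β = 194.1394°
tangent length = C·cosβ = 64.5058
L = (r1+r2)·wrap + 2·C·cosβ = 8·3.3884 + 2·64.5058 = 156.1186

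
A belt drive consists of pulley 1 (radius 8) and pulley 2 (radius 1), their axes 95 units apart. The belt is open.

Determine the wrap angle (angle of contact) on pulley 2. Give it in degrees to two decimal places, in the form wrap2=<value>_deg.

wrap2=171.55_deg

open belt: β = asin((r2−r1)/C) = asin(-7/95) = -4.2256°
wrap1 = π − 2β = 188.4512°
wrap2 = π + 2β = 171.5488°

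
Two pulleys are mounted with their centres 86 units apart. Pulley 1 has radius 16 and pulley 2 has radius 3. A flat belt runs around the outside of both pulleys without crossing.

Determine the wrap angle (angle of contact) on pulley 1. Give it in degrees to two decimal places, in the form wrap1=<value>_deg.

wrap1=197.39_deg

open belt: β = asin((r2−r1)/C) = asin(-13/86) = -8.6943°
wrap1 = π − 2β = 197.3886°
wrap2 = π + 2β = 162.6114°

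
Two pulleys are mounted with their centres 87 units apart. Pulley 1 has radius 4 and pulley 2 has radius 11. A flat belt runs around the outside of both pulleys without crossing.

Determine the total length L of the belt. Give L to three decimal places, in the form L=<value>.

open belt: β = asin((r2−r1)/C) = asin(7/87) = 4.6150°
wrap1 = π − 2β = 170.7700°
wrap2 = π + 2β = 189.2300°
tangent length = C·cosβ = 86.7179
L = r1·wrap1 + r2·wrap2 + 2·C·cosβ = 4·2.9805 + 11·3.3027 + 2·86.7179 = 221.6874

L=221.687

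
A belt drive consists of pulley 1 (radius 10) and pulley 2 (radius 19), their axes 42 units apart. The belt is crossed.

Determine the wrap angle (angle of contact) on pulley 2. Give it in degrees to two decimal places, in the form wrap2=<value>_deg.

crossed belt: β = asin((r1+r2)/C) = asin(29/42) = 43.6678°
wrap1 = wrap2 = π + 2β = 267.3356°

wrap2=267.34_deg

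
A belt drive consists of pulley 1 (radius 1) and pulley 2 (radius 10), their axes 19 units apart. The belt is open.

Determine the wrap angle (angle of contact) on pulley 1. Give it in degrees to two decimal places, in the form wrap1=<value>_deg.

open belt: β = asin((r2−r1)/C) = asin(9/19) = 28.2737°
wrap1 = π − 2β = 123.4526°
wrap2 = π + 2β = 236.5474°

wrap1=123.45_deg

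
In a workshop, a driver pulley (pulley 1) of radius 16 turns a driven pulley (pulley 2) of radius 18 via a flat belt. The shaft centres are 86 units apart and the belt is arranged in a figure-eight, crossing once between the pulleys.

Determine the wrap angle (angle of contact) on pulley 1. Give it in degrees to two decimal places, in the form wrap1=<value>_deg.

wrap1=226.58_deg

crossed belt: β = asin((r1+r2)/C) = asin(34/86) = 23.2877°
wrap1 = wrap2 = π + 2β = 226.5755°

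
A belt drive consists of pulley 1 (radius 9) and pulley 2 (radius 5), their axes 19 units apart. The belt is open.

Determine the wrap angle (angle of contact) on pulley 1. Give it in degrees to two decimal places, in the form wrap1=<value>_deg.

wrap1=204.31_deg

open belt: β = asin((r2−r1)/C) = asin(-4/19) = -12.1532°
wrap1 = π − 2β = 204.3064°
wrap2 = π + 2β = 155.6936°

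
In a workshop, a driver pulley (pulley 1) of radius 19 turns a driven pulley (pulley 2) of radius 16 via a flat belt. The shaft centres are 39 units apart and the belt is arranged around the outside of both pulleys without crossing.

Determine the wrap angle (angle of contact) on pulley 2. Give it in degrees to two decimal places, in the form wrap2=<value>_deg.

open belt: β = asin((r2−r1)/C) = asin(-3/39) = -4.4117°
wrap1 = π − 2β = 188.8235°
wrap2 = π + 2β = 171.1765°

wrap2=171.18_deg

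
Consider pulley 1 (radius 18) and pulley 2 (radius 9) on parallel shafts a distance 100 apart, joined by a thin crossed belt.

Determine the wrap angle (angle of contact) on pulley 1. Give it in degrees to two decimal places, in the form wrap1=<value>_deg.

crossed belt: β = asin((r1+r2)/C) = asin(27/100) = 15.6643°
wrap1 = wrap2 = π + 2β = 211.3285°

wrap1=211.33_deg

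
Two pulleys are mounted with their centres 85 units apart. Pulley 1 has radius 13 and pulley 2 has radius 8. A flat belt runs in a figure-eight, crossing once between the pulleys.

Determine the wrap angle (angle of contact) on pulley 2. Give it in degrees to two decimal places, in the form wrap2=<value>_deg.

crossed belt: β = asin((r1+r2)/C) = asin(21/85) = 14.3035°
wrap1 = wrap2 = π + 2β = 208.6071°

wrap2=208.61_deg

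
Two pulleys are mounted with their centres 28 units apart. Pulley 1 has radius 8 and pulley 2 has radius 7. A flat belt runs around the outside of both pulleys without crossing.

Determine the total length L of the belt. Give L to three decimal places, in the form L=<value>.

open belt: β = asin((r2−r1)/C) = asin(-1/28) = -2.0467°
wrap1 = π − 2β = 184.0934°
wrap2 = π + 2β = 175.9066°
tangent length = C·cosβ = 27.9821
L = r1·wrap1 + r2·wrap2 + 2·C·cosβ = 8·3.2130 + 7·3.0701 + 2·27.9821 = 103.1596

L=103.160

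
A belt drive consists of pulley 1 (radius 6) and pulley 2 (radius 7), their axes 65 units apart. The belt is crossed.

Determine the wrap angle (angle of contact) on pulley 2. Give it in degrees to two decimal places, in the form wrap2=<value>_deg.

wrap2=203.07_deg

crossed belt: β = asin((r1+r2)/C) = asin(13/65) = 11.5370°
wrap1 = wrap2 = π + 2β = 203.0739°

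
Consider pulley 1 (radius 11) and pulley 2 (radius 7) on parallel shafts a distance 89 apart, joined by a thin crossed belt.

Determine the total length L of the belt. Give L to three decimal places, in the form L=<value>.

L=238.202

crossed belt: β = asin((r1+r2)/C) = asin(18/89) = 11.6684°
wrap1 = wrap2 = π + 2β = 203.3368°
tangent length = C·cosβ = 87.1608
L = (r1+r2)·wrap + 2·C·cosβ = 18·3.5489 + 2·87.1608 = 238.2017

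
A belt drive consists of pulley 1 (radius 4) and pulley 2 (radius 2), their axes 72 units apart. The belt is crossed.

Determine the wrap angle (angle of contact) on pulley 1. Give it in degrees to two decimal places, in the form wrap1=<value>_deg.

wrap1=189.56_deg

crossed belt: β = asin((r1+r2)/C) = asin(6/72) = 4.7802°
wrap1 = wrap2 = π + 2β = 189.5604°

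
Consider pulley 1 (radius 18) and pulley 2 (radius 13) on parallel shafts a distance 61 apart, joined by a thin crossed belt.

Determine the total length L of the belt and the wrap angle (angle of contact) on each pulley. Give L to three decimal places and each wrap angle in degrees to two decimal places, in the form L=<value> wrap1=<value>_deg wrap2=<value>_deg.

crossed belt: β = asin((r1+r2)/C) = asin(31/61) = 30.5438°
wrap1 = wrap2 = π + 2β = 241.0876°
tangent length = C·cosβ = 52.5357
L = (r1+r2)·wrap + 2·C·cosβ = 31·4.2078 + 2·52.5357 = 235.5123

L=235.512 wrap1=241.09_deg wrap2=241.09_deg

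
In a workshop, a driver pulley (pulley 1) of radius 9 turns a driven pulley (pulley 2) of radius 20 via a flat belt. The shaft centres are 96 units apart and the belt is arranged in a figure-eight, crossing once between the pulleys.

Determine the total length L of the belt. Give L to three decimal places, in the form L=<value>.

L=291.935

crossed belt: β = asin((r1+r2)/C) = asin(29/96) = 17.5828°
wrap1 = wrap2 = π + 2β = 215.1656°
tangent length = C·cosβ = 91.5150
L = (r1+r2)·wrap + 2·C·cosβ = 29·3.7553 + 2·91.5150 = 291.9351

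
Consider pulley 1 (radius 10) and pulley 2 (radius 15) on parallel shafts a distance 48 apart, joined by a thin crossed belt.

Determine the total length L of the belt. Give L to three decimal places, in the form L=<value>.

crossed belt: β = asin((r1+r2)/C) = asin(25/48) = 31.3882°
wrap1 = wrap2 = π + 2β = 242.7763°
tangent length = C·cosβ = 40.9756
L = (r1+r2)·wrap + 2·C·cosβ = 25·4.2372 + 2·40.9756 = 187.8824

L=187.882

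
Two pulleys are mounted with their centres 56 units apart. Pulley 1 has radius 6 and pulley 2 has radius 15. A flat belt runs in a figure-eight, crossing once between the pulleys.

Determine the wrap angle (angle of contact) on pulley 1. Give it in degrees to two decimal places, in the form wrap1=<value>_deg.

crossed belt: β = asin((r1+r2)/C) = asin(21/56) = 22.0243°
wrap1 = wrap2 = π + 2β = 224.0486°

wrap1=224.05_deg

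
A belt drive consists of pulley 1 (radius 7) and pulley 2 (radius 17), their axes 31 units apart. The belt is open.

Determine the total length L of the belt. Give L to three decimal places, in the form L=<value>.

open belt: β = asin((r2−r1)/C) = asin(10/31) = 18.8191°
wrap1 = π − 2β = 142.3619°
wrap2 = π + 2β = 217.6381°
tangent length = C·cosβ = 29.3428
L = r1·wrap1 + r2·wrap2 + 2·C·cosβ = 7·2.4847 + 17·3.7985 + 2·29.3428 = 140.6529

L=140.653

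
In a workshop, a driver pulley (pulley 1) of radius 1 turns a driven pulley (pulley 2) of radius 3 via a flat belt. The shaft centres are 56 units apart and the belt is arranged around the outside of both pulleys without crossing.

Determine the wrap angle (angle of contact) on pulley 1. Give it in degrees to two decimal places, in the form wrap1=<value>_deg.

open belt: β = asin((r2−r1)/C) = asin(2/56) = 2.0467°
wrap1 = π − 2β = 175.9066°
wrap2 = π + 2β = 184.0934°

wrap1=175.91_deg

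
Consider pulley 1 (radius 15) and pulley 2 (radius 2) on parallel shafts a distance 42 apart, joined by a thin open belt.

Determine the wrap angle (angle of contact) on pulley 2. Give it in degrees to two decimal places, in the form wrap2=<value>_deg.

open belt: β = asin((r2−r1)/C) = asin(-13/42) = -18.0305°
wrap1 = π − 2β = 216.0611°
wrap2 = π + 2β = 143.9389°

wrap2=143.94_deg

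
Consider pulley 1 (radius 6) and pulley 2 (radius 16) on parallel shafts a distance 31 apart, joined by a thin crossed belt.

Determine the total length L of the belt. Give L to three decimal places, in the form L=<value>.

crossed belt: β = asin((r1+r2)/C) = asin(22/31) = 45.2087°
wrap1 = wrap2 = π + 2β = 270.4174°
tangent length = C·cosβ = 21.8403
L = (r1+r2)·wrap + 2·C·cosβ = 22·4.7197 + 2·21.8403 = 147.5135

L=147.513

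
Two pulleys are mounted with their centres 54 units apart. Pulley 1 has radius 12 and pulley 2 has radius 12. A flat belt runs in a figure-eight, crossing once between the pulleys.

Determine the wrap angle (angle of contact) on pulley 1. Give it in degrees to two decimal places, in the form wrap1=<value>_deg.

crossed belt: β = asin((r1+r2)/C) = asin(24/54) = 26.3878°
wrap1 = wrap2 = π + 2β = 232.7756°

wrap1=232.78_deg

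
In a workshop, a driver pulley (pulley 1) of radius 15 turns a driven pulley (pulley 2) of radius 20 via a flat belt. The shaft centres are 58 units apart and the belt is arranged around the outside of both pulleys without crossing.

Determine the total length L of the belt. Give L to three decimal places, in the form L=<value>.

open belt: β = asin((r2−r1)/C) = asin(5/58) = 4.9454°
wrap1 = π − 2β = 170.1091°
wrap2 = π + 2β = 189.8909°
tangent length = C·cosβ = 57.7841
L = r1·wrap1 + r2·wrap2 + 2·C·cosβ = 15·2.9690 + 20·3.3142 + 2·57.7841 = 226.3870

L=226.387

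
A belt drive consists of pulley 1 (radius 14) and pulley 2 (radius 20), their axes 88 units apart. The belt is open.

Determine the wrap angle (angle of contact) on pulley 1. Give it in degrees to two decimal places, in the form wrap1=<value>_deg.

open belt: β = asin((r2−r1)/C) = asin(6/88) = 3.9096°
wrap1 = π − 2β = 172.1809°
wrap2 = π + 2β = 187.8191°

wrap1=172.18_deg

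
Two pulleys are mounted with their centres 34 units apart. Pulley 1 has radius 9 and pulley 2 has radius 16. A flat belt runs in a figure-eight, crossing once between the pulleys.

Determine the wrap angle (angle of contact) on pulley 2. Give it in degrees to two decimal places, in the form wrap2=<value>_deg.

crossed belt: β = asin((r1+r2)/C) = asin(25/34) = 47.3321°
wrap1 = wrap2 = π + 2β = 274.6641°

wrap2=274.66_deg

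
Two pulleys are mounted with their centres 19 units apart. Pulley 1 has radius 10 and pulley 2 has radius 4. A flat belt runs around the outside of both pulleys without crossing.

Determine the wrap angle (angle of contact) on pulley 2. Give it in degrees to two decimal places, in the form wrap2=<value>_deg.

open belt: β = asin((r2−r1)/C) = asin(-6/19) = -18.4085°
wrap1 = π − 2β = 216.8170°
wrap2 = π + 2β = 143.1830°

wrap2=143.18_deg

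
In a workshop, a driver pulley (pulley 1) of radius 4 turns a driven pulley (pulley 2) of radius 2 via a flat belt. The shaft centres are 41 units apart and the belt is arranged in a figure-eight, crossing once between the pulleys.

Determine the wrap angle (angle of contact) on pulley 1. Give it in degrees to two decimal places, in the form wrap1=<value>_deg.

wrap1=196.83_deg

crossed belt: β = asin((r1+r2)/C) = asin(6/41) = 8.4150°
wrap1 = wrap2 = π + 2β = 196.8299°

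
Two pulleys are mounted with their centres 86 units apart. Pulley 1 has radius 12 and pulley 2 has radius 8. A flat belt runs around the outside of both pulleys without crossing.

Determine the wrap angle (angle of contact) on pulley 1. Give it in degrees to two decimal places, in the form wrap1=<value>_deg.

open belt: β = asin((r2−r1)/C) = asin(-4/86) = -2.6659°
wrap1 = π − 2β = 185.3318°
wrap2 = π + 2β = 174.6682°

wrap1=185.33_deg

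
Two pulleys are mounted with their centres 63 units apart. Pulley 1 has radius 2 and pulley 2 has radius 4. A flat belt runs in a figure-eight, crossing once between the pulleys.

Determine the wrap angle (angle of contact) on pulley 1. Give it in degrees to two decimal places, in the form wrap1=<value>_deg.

wrap1=190.93_deg

crossed belt: β = asin((r1+r2)/C) = asin(6/63) = 5.4650°
wrap1 = wrap2 = π + 2β = 190.9300°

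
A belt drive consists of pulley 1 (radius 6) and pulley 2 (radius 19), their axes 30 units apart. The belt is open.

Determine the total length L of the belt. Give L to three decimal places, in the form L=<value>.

L=144.267

open belt: β = asin((r2−r1)/C) = asin(13/30) = 25.6793°
wrap1 = π − 2β = 128.6414°
wrap2 = π + 2β = 231.3586°
tangent length = C·cosβ = 27.0370
L = r1·wrap1 + r2·wrap2 + 2·C·cosβ = 6·2.2452 + 19·4.0380 + 2·27.0370 = 144.2667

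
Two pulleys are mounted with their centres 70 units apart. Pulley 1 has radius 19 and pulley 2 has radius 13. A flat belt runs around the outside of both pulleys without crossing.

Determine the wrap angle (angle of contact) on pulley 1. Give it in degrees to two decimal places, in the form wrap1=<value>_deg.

open belt: β = asin((r2−r1)/C) = asin(-6/70) = -4.9171°
wrap1 = π − 2β = 189.8342°
wrap2 = π + 2β = 170.1658°

wrap1=189.83_deg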